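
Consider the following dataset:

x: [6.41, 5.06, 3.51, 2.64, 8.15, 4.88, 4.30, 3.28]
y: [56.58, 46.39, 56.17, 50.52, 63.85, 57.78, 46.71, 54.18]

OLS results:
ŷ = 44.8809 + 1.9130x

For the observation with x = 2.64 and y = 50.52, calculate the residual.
Residual = 0.5888

The residual is the difference between the actual value and the predicted value:

Residual = y - ŷ

Step 1: Calculate predicted value
ŷ = 44.8809 + 1.9130 × 2.64
ŷ = 49.9312

Step 2: Calculate residual
Residual = 50.52 - 49.9312
Residual = 0.5888

The residual is positive, so the observed y = 50.52 sits above the regression line (the line underestimates it by 0.5888).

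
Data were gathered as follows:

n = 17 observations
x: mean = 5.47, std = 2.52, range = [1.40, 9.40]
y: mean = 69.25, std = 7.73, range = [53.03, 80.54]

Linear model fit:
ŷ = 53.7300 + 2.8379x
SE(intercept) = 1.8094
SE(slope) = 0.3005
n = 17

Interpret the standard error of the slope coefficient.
The slope 2.8379 is pinned down to within about ±0.3005 (one SE) by these data — relative uncertainty 10.6%, i.e. precise.

SE(β̂₁) = s / √Sxx, where s is the residual standard deviation and Sxx = Σ(x − x̄)². It is the yardstick for how far β̂₁ = 2.8379 could plausibly be from the true slope.

Relative precision:
- SE / |β̂₁| = 0.3005 / 2.8379 = 10.6%
- Rule of thumb (under 20%: precise; 20% to under 50%: moderately precise; 50% or more: imprecise) → precise

Link to interval estimation: a confidence interval for β₁ is β̂₁ ± t* × 0.3005, so SE sets the half-width per unit of t*.

What drives SE(β̂₁): larger n (here n = 17) → smaller SE.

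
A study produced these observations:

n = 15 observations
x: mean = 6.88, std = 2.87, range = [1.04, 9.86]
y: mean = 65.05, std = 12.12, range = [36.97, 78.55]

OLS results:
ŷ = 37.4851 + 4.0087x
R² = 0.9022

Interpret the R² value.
R² = 0.9022 means 90.22% of the variation in y is explained by the linear relationship with x. This indicates a strong fit.

The coefficient of determination R² is the fraction of the total variation in y that the fitted line accounts for.

Here R² = 0.9022:
- Explained: 90.22% of the variation in y
- Unexplained (residual): 100% − 90.22% = 9.78%
- Rule of thumb (below 0.3 weak; 0.3 to below 0.7 moderate; 0.7 and above strong) → strong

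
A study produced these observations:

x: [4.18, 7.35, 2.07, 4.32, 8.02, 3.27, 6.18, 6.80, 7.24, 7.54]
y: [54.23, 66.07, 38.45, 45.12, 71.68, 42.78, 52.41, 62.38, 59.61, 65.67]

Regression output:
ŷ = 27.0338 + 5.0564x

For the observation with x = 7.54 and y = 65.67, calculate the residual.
Residual = 0.5109

The residual is the difference between the actual value and the predicted value:

Residual = y - ŷ

Step 1: Calculate predicted value
ŷ = 27.0338 + 5.0564 × 7.54
ŷ = 65.1591

Step 2: Calculate residual
Residual = 65.67 - 65.1591
Residual = 0.5109

The residual is positive, so the observed y = 65.67 sits above the regression line (the line underestimates it by 0.5109).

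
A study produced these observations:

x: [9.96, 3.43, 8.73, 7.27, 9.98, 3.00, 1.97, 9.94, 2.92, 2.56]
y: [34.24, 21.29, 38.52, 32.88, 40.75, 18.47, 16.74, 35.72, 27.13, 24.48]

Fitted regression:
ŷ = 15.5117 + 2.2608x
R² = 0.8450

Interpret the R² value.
R² = 0.8450 means 84.50% of the variation in y is explained by the linear relationship with x. This indicates a strong fit.

The coefficient of determination R² is the fraction of the total variation in y that the fitted line accounts for.

Here R² = 0.8450:
- Explained: 84.50% of the variation in y
- Unexplained (residual): 100% − 84.50% = 15.50%
- Rule of thumb (below 0.3 weak; 0.3 to below 0.7 moderate; 0.7 and above strong) → strong

Note: R² never decreases when predictors are added, so it should not be used alone to compare models of different size.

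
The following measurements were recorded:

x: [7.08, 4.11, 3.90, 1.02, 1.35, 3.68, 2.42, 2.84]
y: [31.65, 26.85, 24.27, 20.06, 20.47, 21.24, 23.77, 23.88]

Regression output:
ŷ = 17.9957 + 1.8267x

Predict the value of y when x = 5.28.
ŷ = 27.6407

To predict y for x = 5.28, substitute into the regression equation:

ŷ = 17.9957 + 1.8267 × 5.28
ŷ = 17.9957 + 9.6450
ŷ = 27.6407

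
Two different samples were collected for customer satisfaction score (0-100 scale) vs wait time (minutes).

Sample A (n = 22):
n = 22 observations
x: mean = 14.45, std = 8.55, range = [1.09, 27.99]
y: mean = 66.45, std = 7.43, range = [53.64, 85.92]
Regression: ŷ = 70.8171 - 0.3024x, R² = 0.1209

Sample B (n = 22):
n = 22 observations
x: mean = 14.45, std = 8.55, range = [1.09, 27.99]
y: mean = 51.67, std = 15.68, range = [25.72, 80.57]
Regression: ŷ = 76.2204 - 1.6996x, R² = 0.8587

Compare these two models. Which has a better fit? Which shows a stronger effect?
Model B has the better fit (R² = 0.8587 vs 0.1209). Model B shows the stronger effect (|β₁| = 1.6996 vs 0.3024).

Model Comparison:

Which explains more variance? (R²)
- Model A: R² = 0.1209 → 12.09% of variance in satisfaction score explained
- Model B: R² = 0.8587 → 85.87% of variance in satisfaction score explained
- 0.8587 > 0.1209 → Model B has the better fit

Which has the larger per-minute effect? (|β₁|)
- Model A: β₁ = -0.3024 → predicted satisfaction score falls 0.3024 points per additional minute of wait time
- Model B: β₁ = -1.6996 → predicted satisfaction score falls 1.6996 points per additional minute of wait time
- |-0.3024| < |-1.6996| → Model B shows the stronger marginal effect

Notes:
- A steeper slope doesn't make a better model if the scatter around the line is large.
- The two samples could reflect different populations, time periods, or measurement quality.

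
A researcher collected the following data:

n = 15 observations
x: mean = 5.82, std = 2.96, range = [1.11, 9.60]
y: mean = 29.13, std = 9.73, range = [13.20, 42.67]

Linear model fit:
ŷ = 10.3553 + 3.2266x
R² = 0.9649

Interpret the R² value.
About 96.49% of the variability in y is accounted for by the regression on x (R² = 0.9649) — a strong linear fit.

R² (coefficient of determination) measures the proportion of variance in y explained by the regression model.

Here R² = 0.9649:
- Explained: 96.49% of the variation in y
- Unexplained (residual): 100% − 96.49% = 3.51%
- Rule of thumb (below 0.3 weak; 0.3 to below 0.7 moderate; 0.7 and above strong) → strong

Note: R² says nothing about causation, and a high R² does not by itself mean the linear form is appropriate — check the residuals.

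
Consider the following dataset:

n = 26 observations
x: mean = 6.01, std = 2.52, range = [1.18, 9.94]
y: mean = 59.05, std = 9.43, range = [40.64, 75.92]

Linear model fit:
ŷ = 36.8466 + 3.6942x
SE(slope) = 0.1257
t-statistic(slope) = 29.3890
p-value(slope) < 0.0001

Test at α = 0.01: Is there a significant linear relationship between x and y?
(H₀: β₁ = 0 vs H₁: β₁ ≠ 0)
p-value < 0.0001 < α = 0.01, so we reject H₀. The relationship is significant.

Hypothesis test for the slope coefficient:

H₀: β₁ = 0 (no linear relationship)
H₁: β₁ ≠ 0 (linear relationship exists)

Test statistic: t = β̂₁ / SE(β̂₁) = 3.6942 / 0.1257 = 29.3890

The p-value (<0.0001) is the probability, under H₀, of a t-statistic at least as extreme as |t| = 29.3890 (two-sided, df = n − 2 = 24).

Decision rule: reject H₀ if p-value < α.
p-value < 0.0001 < α = 0.01 → reject H₀.

Conclusion: the linear association between x and y is significant at the 1% level.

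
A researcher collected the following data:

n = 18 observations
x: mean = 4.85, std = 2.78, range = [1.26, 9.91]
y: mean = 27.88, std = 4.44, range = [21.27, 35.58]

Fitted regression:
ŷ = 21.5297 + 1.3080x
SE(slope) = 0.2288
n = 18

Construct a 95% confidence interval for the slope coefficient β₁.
The 95% CI for β₁ is (0.8230, 1.7930)

Confidence interval for the slope:

The 95% CI for β₁ is: β̂₁ ± t*(α/2, n-2) × SE(β̂₁)

Step 1: Find critical t-value
- Confidence level = 0.95
- Degrees of freedom = n - 2 = 18 - 2 = 16
- t*(α/2, 16) = 2.1199

Step 2: Calculate margin of error
Margin = 2.1199 × 0.2288 = 0.4850

Step 3: Construct interval
CI = 1.3080 ± 0.4850
CI = (0.8230, 1.7930)

Interpretation: each one-unit increase in x is associated with a change in mean y of between 0.8230 and 1.7930, with 95% confidence.
Since 0 is outside the interval, a two-sided test at α = 0.05 would reject H₀: β₁ = 0.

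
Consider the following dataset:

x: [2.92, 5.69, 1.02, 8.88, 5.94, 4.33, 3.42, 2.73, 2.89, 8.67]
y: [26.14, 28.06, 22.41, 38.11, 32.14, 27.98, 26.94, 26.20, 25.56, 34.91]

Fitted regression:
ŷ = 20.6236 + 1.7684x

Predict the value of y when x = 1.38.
ŷ = 23.0640

To predict y for x = 1.38, substitute into the regression equation:

ŷ = 20.6236 + 1.7684 × 1.38
ŷ = 20.6236 + 2.4404
ŷ = 23.0640

This is a point prediction; actual observations scatter around it by roughly the residual standard deviation.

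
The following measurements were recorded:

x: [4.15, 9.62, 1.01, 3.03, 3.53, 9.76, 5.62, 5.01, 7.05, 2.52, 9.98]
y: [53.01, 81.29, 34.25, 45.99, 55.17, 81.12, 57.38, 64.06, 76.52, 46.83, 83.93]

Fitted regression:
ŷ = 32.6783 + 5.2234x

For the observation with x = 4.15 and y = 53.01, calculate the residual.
Residual = -1.3454

The residual is the difference between the actual value and the predicted value:

Residual = y - ŷ

Step 1: Calculate predicted value
ŷ = 32.6783 + 5.2234 × 4.15
ŷ = 54.3554

Step 2: Calculate residual
Residual = 53.01 - 54.3554
Residual = -1.3454

Sign check: y < ŷ, so the point is below the line and the fit overestimates here.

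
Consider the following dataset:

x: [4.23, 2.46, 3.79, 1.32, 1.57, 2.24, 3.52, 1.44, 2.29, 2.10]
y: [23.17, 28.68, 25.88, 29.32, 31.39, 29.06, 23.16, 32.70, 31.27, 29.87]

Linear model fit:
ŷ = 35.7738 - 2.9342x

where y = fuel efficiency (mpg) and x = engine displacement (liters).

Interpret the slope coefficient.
An increase of one liter in engine displacement is associated with a 2.9342 mpg decrease in predicted fuel efficiency.

The slope coefficient β₁ = -2.9342 represents the marginal effect of engine displacement on fuel efficiency.

Interpretation:
- Engine displacement up by 1 liter → predicted fuel efficiency decreases by 2.9342 mpg
- This is a linear approximation: the same per-unit change is assumed across the whole observed x range
- The sign (−) gives the direction; the magnitude 2.9342 gives the size of the effect per liter

(β₀ = 35.7738 is the fitted value at x = 0 and is not part of the slope interpretation.)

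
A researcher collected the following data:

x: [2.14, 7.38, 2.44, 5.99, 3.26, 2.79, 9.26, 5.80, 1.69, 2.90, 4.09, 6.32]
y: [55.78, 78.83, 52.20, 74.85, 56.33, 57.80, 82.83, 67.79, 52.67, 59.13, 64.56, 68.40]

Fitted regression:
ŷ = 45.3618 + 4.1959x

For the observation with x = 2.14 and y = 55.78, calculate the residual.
Residual = 1.4390

The residual is the difference between the actual value and the predicted value:

Residual = y - ŷ

Step 1: Calculate predicted value
ŷ = 45.3618 + 4.1959 × 2.14
ŷ = 54.3410

Step 2: Calculate residual
Residual = 55.78 - 54.3410
Residual = 1.4390

Sign check: y > ŷ, so the point is above the line and the fit underestimates here.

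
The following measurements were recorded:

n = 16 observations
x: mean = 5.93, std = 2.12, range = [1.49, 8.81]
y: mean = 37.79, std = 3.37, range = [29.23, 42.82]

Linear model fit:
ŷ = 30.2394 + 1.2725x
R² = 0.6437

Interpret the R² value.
About 64.37% of the variability in y is accounted for by the regression on x (R² = 0.6437) — a moderate linear fit.

R² = 1 − SS_res/SS_tot compares the residual scatter to the total scatter of y about its mean.

Here R² = 0.6437:
- Explained: 64.37% of the variation in y
- Unexplained (residual): 100% − 64.37% = 35.63%
- Rule of thumb (below 0.3 weak; 0.3 to below 0.7 moderate; 0.7 and above strong) → moderate

Equivalently, for simple linear regression R² = r², so |r| = √0.6437 ≈ 0.8023.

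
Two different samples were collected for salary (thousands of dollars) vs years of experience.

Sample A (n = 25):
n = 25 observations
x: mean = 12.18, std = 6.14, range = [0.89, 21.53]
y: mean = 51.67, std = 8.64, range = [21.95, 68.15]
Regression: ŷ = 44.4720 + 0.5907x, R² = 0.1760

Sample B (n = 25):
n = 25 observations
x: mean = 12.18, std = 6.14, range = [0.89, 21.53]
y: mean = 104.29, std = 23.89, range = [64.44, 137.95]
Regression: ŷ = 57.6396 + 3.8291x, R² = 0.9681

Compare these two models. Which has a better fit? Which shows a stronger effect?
Model B has the better fit (R² = 0.9681 vs 0.1760). Model B shows the stronger effect (|β₁| = 3.8291 vs 0.5907).

Model Comparison:

Goodness of fit (R²):
- Model A: R² = 0.1760 → 17.60% of variance in salary explained
- Model B: R² = 0.9681 → 96.81% of variance in salary explained
- 0.9681 > 0.1760 → Model B has the better fit

Strength of effect — compare |β₁|:
- Model A: β₁ = 0.5907 → predicted salary rises 0.5907 thousand dollars per additional year of experience
- Model B: β₁ = 3.8291 → predicted salary rises 3.8291 thousand dollars per additional year of experience
- |0.5907| < |3.8291| → Model B shows the stronger marginal effect

Note: A steeper slope doesn't make a better model if the scatter around the line is large.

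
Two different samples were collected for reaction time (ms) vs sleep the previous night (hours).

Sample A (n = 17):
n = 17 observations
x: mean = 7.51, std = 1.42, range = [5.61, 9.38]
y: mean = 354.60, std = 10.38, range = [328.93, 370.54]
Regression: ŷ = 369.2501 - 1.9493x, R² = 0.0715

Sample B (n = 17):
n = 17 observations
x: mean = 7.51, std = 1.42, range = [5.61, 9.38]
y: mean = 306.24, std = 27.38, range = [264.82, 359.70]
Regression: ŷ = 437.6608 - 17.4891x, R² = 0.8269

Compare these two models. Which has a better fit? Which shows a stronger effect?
Model B has the better fit (R² = 0.8269 vs 0.0715). Model B shows the stronger effect (|β₁| = 17.4891 vs 1.9493).

Model Comparison:

Fit — compare R²:
- Model A: R² = 0.0715 → 7.15% of variance in reaction time explained
- Model B: R² = 0.8269 → 82.69% of variance in reaction time explained
- 0.8269 > 0.0715 → Model B has the better fit

Which has the larger per-hour effect? (|β₁|)
- Model A: β₁ = -1.9493 → predicted reaction time falls 1.9493 ms per additional hour of sleep
- Model B: β₁ = -17.4891 → predicted reaction time falls 17.4891 ms per additional hour of sleep
- |-1.9493| < |-17.4891| → Model B shows the stronger marginal effect

Note: R² measures how tightly points cluster around the line; β₁ measures how steep the line is — they answer different questions.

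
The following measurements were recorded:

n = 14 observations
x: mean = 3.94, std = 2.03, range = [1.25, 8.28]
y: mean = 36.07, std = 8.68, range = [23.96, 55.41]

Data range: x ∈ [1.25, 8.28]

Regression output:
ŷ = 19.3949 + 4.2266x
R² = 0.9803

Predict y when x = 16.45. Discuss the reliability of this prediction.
The equation gives ŷ = 88.9225; however x = 16.45 is 8.17 units above the observed range, so this extrapolated value should not be trusted.

Prediction calculation:
ŷ = 19.3949 + 4.2266 × 16.45
ŷ = 88.9225

Reliability:
- Data range: x ∈ [1.25, 8.28]
- Prediction point: x = 16.45 is 8.17 units above the observed range → this is EXTRAPOLATION, not interpolation

Why that matters here:
- The standard error of prediction grows with (x − x̄)², and x = 16.45 is far from x̄ = 3.94
- Real relationships often flatten, saturate, or turn nonlinear at extremes

A defensible statement: 'if the linear trend continued to x = 16.45, y would be about 88.9225' — the premise is untested.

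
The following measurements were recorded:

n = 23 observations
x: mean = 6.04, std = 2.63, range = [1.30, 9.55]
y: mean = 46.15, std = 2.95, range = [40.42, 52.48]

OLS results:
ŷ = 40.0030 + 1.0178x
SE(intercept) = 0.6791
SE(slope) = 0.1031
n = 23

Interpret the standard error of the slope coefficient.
SE(slope) = 0.1031 measures the uncertainty in the estimated slope. The coefficient is estimated precisely (SE/|β̂₁| = 10.1%).

What SE measures:
- The standard error quantifies the sampling variability of the coefficient estimate
- It is the estimated standard deviation of β̂₁ across hypothetical repeated samples of the same size
- Smaller SE → more precise estimate

Relative precision:
- SE / |β̂₁| = 0.1031 / 1.0178 = 10.1%
- Rule of thumb (under 20%: precise; 20% to under 50%: moderately precise; 50% or more: imprecise) → precise

Rough 95% range (±2 SE): 1.0178 ± 0.2062 → (0.8116, 1.2240).

What drives SE(β̂₁): more residual scatter → larger SE.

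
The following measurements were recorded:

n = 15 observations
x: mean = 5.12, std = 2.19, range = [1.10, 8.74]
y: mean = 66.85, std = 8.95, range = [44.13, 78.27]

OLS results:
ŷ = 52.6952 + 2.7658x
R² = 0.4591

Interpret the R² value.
R² = 0.4591 means 45.91% of the variation in y is explained by the linear relationship with x. This indicates a moderate fit.

R² = 1 − SS_res/SS_tot compares the residual scatter to the total scatter of y about its mean.

Here R² = 0.4591:
- Explained: 45.91% of the variation in y
- Unexplained (residual): 100% − 45.91% = 54.09%
- Rule of thumb (below 0.3 weak; 0.3 to below 0.7 moderate; 0.7 and above strong) → moderate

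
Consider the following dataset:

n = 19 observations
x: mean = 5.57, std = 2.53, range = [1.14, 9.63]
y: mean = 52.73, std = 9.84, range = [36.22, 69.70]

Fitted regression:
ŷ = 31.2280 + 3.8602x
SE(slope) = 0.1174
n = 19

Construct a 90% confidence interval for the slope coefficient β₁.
The 90% CI for β₁ is (3.6560, 4.0644)

Confidence interval for the slope:

The 90% CI for β₁ is: β̂₁ ± t*(α/2, n-2) × SE(β̂₁)

Step 1: Find critical t-value
- Confidence level = 0.9
- Degrees of freedom = n - 2 = 19 - 2 = 17
- t*(α/2, 17) = 1.7396

Step 2: Calculate margin of error
Margin = 1.7396 × 0.1174 = 0.2042

Step 3: Construct interval
CI = 3.8602 ± 0.2042
CI = (3.6560, 4.0644)

Interpretation: each one-unit increase in x is associated with a change in mean y of between 3.6560 and 4.0644, with 90% confidence.
Since 0 is outside the interval, a two-sided test at α = 0.10 would reject H₀: β₁ = 0.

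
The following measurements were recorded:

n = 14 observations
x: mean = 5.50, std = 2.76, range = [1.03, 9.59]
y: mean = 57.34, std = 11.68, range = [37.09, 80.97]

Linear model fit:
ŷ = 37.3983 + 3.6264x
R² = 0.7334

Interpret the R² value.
R² = 0.7334 means 73.34% of the variation in y is explained by the linear relationship with x. This indicates a strong fit.

R² (coefficient of determination) measures the proportion of variance in y explained by the regression model.

Here R² = 0.7334:
- Explained: 73.34% of the variation in y
- Unexplained (residual): 100% − 73.34% = 26.66%
- Rule of thumb (below 0.3 weak; 0.3 to below 0.7 moderate; 0.7 and above strong) → strong

Note: R² never decreases when predictors are added, so it should not be used alone to compare models of different size.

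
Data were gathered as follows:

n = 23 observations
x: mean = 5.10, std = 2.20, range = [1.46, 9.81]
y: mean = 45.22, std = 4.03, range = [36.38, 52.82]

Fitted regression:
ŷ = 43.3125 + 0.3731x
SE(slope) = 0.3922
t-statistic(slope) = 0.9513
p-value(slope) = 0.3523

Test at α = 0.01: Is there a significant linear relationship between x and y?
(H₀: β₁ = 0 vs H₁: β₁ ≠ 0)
Since p-value = 0.3523 ≥ α = 0.01, fail to reject H₀ — the slope is not significantly different from 0.

Hypothesis test for the slope coefficient:

H₀: β₁ = 0 (no linear relationship)
H₁: β₁ ≠ 0 (linear relationship exists)

Test statistic: t = β̂₁ / SE(β̂₁) = 0.3731 / 0.3922 = 0.9513

With df = 21, the two-sided p-value for |t| = 0.9513 is 0.3523.

Decision rule: reject H₀ if p-value < α.
p-value = 0.3523 ≥ α = 0.01 → fail to reject H₀.

Conclusion: the linear association between x and y is not significant at the 1% level.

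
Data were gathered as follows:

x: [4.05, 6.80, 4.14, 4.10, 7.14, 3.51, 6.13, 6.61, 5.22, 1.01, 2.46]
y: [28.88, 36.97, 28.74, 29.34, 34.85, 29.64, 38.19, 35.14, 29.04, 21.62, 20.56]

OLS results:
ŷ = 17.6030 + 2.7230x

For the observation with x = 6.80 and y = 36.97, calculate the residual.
Residual = 0.8506

The residual is the difference between the actual value and the predicted value:

Residual = y - ŷ

Step 1: Calculate predicted value
ŷ = 17.6030 + 2.7230 × 6.80
ŷ = 36.1194

Step 2: Calculate residual
Residual = 36.97 - 36.1194
Residual = 0.8506

The residual is positive, so the observed y = 36.97 sits above the regression line (the line underestimates it by 0.8506).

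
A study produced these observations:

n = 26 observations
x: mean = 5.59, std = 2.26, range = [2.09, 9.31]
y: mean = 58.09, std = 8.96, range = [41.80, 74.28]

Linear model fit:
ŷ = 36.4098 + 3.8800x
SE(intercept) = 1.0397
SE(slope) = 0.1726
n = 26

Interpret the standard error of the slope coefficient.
The slope 3.8800 is pinned down to within about ±0.1726 (one SE) by these data — relative uncertainty 4.4%, i.e. precise.

SE(β̂₁) = s / √Sxx, where s is the residual standard deviation and Sxx = Σ(x − x̄)². It is the yardstick for how far β̂₁ = 3.8800 could plausibly be from the true slope.

Relative precision:
- SE / |β̂₁| = 0.1726 / 3.8800 = 4.4%
- Rule of thumb (under 20%: precise; 20% to under 50%: moderately precise; 50% or more: imprecise) → precise

Link to interval estimation: a confidence interval for β₁ is β̂₁ ± t* × 0.1726, so SE sets the half-width per unit of t*.

What drives SE(β̂₁): larger n (here n = 26) → smaller SE.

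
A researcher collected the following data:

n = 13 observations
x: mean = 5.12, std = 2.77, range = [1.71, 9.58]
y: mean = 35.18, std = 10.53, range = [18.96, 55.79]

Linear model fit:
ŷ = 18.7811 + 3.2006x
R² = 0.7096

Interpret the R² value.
R² = 0.7096 means 70.96% of the variation in y is explained by the linear relationship with x. This indicates a strong fit.

R² (coefficient of determination) measures the proportion of variance in y explained by the regression model.

Here R² = 0.7096:
- Explained: 70.96% of the variation in y
- Unexplained (residual): 100% − 70.96% = 29.04%
- Rule of thumb (below 0.3 weak; 0.3 to below 0.7 moderate; 0.7 and above strong) → strong

Note: R² says nothing about causation, and a high R² does not by itself mean the linear form is appropriate — check the residuals.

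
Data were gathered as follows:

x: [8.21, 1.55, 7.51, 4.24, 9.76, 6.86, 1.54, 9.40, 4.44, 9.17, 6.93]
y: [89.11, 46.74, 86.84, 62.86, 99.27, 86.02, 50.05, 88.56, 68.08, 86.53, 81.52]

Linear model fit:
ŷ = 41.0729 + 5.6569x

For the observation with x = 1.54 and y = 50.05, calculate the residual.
Residual = 0.2655

The residual is the difference between the actual value and the predicted value:

Residual = y - ŷ

Step 1: Calculate predicted value
ŷ = 41.0729 + 5.6569 × 1.54
ŷ = 49.7845

Step 2: Calculate residual
Residual = 50.05 - 49.7845
Residual = 0.2655

The residual is positive, so the observed y = 50.05 sits above the regression line (the line underestimates it by 0.2655).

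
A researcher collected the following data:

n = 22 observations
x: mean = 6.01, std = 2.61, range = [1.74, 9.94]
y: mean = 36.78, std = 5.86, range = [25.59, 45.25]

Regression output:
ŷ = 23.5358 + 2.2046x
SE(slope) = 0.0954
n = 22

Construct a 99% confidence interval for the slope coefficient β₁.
The 99% CI for β₁ is (1.9332, 2.4760)

Confidence interval for the slope:

The 99% CI for β₁ is: β̂₁ ± t*(α/2, n-2) × SE(β̂₁)

Step 1: Find critical t-value
- Confidence level = 0.99
- Degrees of freedom = n - 2 = 22 - 2 = 20
- t*(α/2, 20) = 2.8453

Step 2: Calculate margin of error
Margin = 2.8453 × 0.0954 = 0.2714

Step 3: Construct interval
CI = 2.2046 ± 0.2714
CI = (1.9332, 2.4760)

Interpretation: each one-unit increase in x is associated with a change in mean y of between 1.9332 and 2.4760, with 99% confidence.
Since 0 is outside the interval, a two-sided test at α = 0.01 would reject H₀: β₁ = 0.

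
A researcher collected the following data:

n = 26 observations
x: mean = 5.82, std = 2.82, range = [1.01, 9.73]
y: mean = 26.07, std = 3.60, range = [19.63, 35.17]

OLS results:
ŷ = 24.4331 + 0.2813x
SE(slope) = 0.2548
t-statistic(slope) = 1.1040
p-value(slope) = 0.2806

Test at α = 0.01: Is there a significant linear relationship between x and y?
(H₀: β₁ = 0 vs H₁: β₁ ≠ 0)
Fail to reject H₀: p-value = 0.2806 ≥ α = 0.01. The linear relationship is not significant at the 1% level.

Hypothesis test for the slope coefficient:

H₀: β₁ = 0 (no linear relationship)
H₁: β₁ ≠ 0 (linear relationship exists)

Test statistic: t = β̂₁ / SE(β̂₁) = 0.2813 / 0.2548 = 1.1040

With df = 24, the two-sided p-value for |t| = 1.1040 is 0.2806.

Decision rule: reject H₀ if p-value < α.
p-value = 0.2806 ≥ α = 0.01 → fail to reject H₀.

Conclusion: the linear association between x and y is not significant at the 1% level.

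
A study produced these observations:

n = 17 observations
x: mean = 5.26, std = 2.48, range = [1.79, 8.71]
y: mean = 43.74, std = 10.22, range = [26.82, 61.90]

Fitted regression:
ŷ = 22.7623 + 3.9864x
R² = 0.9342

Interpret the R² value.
R² = 0.9342 means 93.42% of the variation in y is explained by the linear relationship with x. This indicates a strong fit.

R² (coefficient of determination) measures the proportion of variance in y explained by the regression model.

Here R² = 0.9342:
- Explained: 93.42% of the variation in y
- Unexplained (residual): 100% − 93.42% = 6.58%
- Rule of thumb (below 0.3 weak; 0.3 to below 0.7 moderate; 0.7 and above strong) → strong

Equivalently, for simple linear regression R² = r², so |r| = √0.9342 ≈ 0.9665.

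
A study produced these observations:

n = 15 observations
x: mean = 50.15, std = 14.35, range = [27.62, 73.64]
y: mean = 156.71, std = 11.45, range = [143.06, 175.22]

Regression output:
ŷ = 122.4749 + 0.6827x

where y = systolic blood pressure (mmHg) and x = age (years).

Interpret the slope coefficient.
On average, blood pressure is about 0.6827 mmHg higher for every extra year of age.

The slope coefficient β₁ = 0.6827 represents the marginal effect of age on blood pressure.

Interpretation:
- Age up by 1 year → predicted blood pressure increases by 0.6827 mmHg
- The effect is assumed constant over the observed range of x (linearity)
- The sign (+) gives the direction; the magnitude 0.6827 gives the size of the effect per year

The intercept β₀ = 122.4749 is the predicted blood pressure when age = 0; since the smallest observed x is 27.62, this is an extrapolation and mainly anchors the line.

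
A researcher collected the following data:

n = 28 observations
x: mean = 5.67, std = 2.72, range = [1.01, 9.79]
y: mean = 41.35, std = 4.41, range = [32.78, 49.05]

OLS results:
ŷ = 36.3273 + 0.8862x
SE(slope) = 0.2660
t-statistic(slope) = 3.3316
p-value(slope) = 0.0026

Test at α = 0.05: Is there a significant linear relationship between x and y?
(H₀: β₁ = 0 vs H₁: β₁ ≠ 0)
Since p-value = 0.0026 < α = 0.05, reject H₀ — the slope is significantly different from 0.

Hypothesis test for the slope coefficient:

H₀: β₁ = 0 (no linear relationship)
H₁: β₁ ≠ 0 (linear relationship exists)

Test statistic: t = β̂₁ / SE(β̂₁) = 0.8862 / 0.2660 = 3.3316

The p-value (0.0026) is the probability, under H₀, of a t-statistic at least as extreme as |t| = 3.3316 (two-sided, df = n − 2 = 26).

Decision rule: reject H₀ if p-value < α.
p-value = 0.0026 < α = 0.05 → reject H₀.

At α = 0.05 the data do provide convincing evidence of a nonzero slope.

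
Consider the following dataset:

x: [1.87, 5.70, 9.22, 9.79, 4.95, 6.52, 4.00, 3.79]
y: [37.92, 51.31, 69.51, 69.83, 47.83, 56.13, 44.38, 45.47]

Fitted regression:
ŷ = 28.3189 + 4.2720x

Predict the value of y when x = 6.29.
ŷ = 55.1898

Plug x = 6.29 into the fitted line:

ŷ = 28.3189 + 4.2720 × 6.29
ŷ = 28.3189 + 26.8709
ŷ = 55.1898

This is a point prediction; actual observations scatter around it by roughly the residual standard deviation.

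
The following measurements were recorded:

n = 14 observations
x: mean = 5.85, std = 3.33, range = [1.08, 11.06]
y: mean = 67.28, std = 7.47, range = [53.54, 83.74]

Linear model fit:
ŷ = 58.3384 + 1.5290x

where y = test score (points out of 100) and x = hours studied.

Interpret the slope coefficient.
On average, test score is about 1.5290 points higher for every extra hour of study time.

The slope coefficient β₁ = 1.5290 represents the marginal effect of study time on test score.

Interpretation:
- Study time up by 1 hour → predicted test score increases by 1.5290 points
- The effect is assumed constant over the observed range of x (linearity)
- The slope describes association in these data, not necessarily a causal effect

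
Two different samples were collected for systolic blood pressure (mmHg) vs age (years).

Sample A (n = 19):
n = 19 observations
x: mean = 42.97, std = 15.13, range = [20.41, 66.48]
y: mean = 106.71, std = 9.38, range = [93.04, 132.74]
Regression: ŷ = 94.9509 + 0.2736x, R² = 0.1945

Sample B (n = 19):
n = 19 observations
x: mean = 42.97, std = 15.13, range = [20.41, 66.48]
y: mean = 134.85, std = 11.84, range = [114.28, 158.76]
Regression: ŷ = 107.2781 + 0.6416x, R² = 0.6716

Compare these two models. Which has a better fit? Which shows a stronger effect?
Model B has the better fit (R² = 0.6716 vs 0.1945). Model B shows the stronger effect (|β₁| = 0.6416 vs 0.2736).

Model Comparison:

Goodness of fit (R²):
- Model A: R² = 0.1945 → 19.45% of variance in blood pressure explained
- Model B: R² = 0.6716 → 67.16% of variance in blood pressure explained
- 0.6716 > 0.1945 → Model B has the better fit

Effect size (slope magnitude):
- Model A: β₁ = 0.2736 → predicted blood pressure rises 0.2736 mmHg per additional year of age
- Model B: β₁ = 0.6416 → predicted blood pressure rises 0.6416 mmHg per additional year of age
- |0.2736| < |0.6416| → Model B shows the stronger marginal effect

Notes:
- The two samples could reflect different populations, time periods, or measurement quality.
- A better fit (higher R²) doesn't necessarily mean a more important relationship.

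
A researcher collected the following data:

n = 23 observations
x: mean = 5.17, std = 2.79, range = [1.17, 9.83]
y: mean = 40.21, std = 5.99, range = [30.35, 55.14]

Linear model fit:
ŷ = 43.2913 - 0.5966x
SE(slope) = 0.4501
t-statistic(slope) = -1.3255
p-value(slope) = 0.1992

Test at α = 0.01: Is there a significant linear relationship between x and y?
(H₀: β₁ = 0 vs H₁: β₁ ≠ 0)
Since p-value = 0.1992 ≥ α = 0.01, fail to reject H₀ — the slope is not significantly different from 0.

Hypothesis test for the slope coefficient:

H₀: β₁ = 0 (no linear relationship)
H₁: β₁ ≠ 0 (linear relationship exists)

Test statistic: t = β̂₁ / SE(β̂₁) = -0.5966 / 0.4501 = -1.3255

The p-value (0.1992) is the probability, under H₀, of a t-statistic at least as extreme as |t| = 1.3255 (two-sided, df = n − 2 = 21).

Decision rule: reject H₀ if p-value < α.
p-value = 0.1992 ≥ α = 0.01 → fail to reject H₀.

At α = 0.01 the data do not provide convincing evidence of a nonzero slope.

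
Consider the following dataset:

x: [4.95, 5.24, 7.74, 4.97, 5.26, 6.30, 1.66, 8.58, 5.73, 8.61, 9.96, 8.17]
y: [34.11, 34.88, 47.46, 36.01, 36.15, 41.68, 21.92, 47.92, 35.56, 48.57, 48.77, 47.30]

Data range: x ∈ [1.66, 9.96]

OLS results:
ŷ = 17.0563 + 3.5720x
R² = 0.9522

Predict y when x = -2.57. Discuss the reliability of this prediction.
ŷ = 7.8763 (extrapolation — x = -2.57 lies outside [1.66, 9.96], so reliability is low).

Prediction calculation:
ŷ = 17.0563 + 3.5720 × (-2.57)
ŷ = 7.8763

Reliability:
- Data range: x ∈ [1.66, 9.96]
- Prediction point: x = -2.57 is 4.23 units below the observed range → this is EXTRAPOLATION, not interpolation

Why that matters here:
- R² describes fit only over the sampled x values; it says nothing about behaviour beyond them
- The linear relationship may not hold outside the observed range
- There are no observations near this x to validate the fitted line there

The R² = 0.9522 only validates the fit within [1.66, 9.96]; treat ŷ = 7.8763 with caution.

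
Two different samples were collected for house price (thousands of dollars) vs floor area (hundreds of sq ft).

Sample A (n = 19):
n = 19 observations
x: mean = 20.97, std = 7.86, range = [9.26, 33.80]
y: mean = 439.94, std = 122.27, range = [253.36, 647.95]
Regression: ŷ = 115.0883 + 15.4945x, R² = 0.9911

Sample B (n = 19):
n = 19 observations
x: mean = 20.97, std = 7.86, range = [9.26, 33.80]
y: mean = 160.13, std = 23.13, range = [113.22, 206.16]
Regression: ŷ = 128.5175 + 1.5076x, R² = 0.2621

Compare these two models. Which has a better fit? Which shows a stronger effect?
Model A has the better fit (R² = 0.9911 vs 0.2621). Model A shows the stronger effect (|β₁| = 15.4945 vs 1.5076).

Model Comparison:

Goodness of fit (R²):
- Model A: R² = 0.9911 → 99.11% of variance in house price explained
- Model B: R² = 0.2621 → 26.21% of variance in house price explained
- 0.9911 > 0.2621 → Model A has the better fit

Which has the larger per-hundred sq ft effect? (|β₁|)
- Model A: β₁ = 15.4945 → predicted house price rises 15.4945 thousand dollars per additional hundred sq ft of floor area
- Model B: β₁ = 1.5076 → predicted house price rises 1.5076 thousand dollars per additional hundred sq ft of floor area
- |15.4945| > |1.5076| → Model A shows the stronger marginal effect

Notes:
- A better fit (higher R²) doesn't necessarily mean a more important relationship.
- A steeper slope doesn't make a better model if the scatter around the line is large.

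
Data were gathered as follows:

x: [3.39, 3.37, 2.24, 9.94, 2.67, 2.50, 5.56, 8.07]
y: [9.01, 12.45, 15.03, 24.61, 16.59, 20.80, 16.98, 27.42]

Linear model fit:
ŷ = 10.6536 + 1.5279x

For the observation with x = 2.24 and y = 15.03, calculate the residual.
Residual = 0.9539

The residual is the difference between the actual value and the predicted value:

Residual = y - ŷ

Step 1: Calculate predicted value
ŷ = 10.6536 + 1.5279 × 2.24
ŷ = 14.0761

Step 2: Calculate residual
Residual = 15.03 - 14.0761
Residual = 0.9539

The residual is positive, so the observed y = 15.03 sits above the regression line (the line underestimates it by 0.9539).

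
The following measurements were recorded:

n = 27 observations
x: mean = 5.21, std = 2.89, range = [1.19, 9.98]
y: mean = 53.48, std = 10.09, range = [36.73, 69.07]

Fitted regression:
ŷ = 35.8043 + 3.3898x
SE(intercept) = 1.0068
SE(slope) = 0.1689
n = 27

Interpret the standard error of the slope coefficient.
The slope 3.3898 is pinned down to within about ±0.1689 (one SE) by these data — relative uncertainty 5.0%, i.e. precise.

SE(β̂₁) = 0.1689 says: if we drew many samples of n = 27 from the same population and refit each time, the fitted slopes would scatter with a standard deviation of roughly 0.1689 around the true β₁.

Relative precision:
- SE / |β̂₁| = 0.1689 / 3.3898 = 5.0%
- Rule of thumb (under 20%: precise; 20% to under 50%: moderately precise; 50% or more: imprecise) → precise

Link to interval estimation: a confidence interval for β₁ is β̂₁ ± t* × 0.1689, so SE sets the half-width per unit of t*.

What drives SE(β̂₁): wider spread of x values → smaller SE.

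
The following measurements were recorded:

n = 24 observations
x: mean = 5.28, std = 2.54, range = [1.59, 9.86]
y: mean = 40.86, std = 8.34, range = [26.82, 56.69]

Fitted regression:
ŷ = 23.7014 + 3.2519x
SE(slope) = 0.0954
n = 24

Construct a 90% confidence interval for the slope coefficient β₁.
The 90% CI for β₁ is (3.0881, 3.4157)

Confidence interval for the slope:

The 90% CI for β₁ is: β̂₁ ± t*(α/2, n-2) × SE(β̂₁)

Step 1: Find critical t-value
- Confidence level = 0.9
- Degrees of freedom = n - 2 = 24 - 2 = 22
- t*(α/2, 22) = 1.7171

Step 2: Calculate margin of error
Margin = 1.7171 × 0.0954 = 0.1638

Step 3: Construct interval
CI = 3.2519 ± 0.1638
CI = (3.0881, 3.4157)

Interpretation: each one-unit increase in x is associated with a change in mean y of between 3.0881 and 3.4157, with 90% confidence.
The interval does not include 0, suggesting a significant linear relationship.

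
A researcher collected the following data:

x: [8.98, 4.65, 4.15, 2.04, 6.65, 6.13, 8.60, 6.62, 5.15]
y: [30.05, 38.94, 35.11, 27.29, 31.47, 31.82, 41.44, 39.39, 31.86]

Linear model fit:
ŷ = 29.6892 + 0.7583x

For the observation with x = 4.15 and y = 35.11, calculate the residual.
Residual = 2.2739

The residual is the difference between the actual value and the predicted value:

Residual = y - ŷ

Step 1: Calculate predicted value
ŷ = 29.6892 + 0.7583 × 4.15
ŷ = 32.8361

Step 2: Calculate residual
Residual = 35.11 - 32.8361
Residual = 2.2739

Interpretation: the model underestimates the actual value by 2.2739 at this point (positive residual → observation lies above the fitted line).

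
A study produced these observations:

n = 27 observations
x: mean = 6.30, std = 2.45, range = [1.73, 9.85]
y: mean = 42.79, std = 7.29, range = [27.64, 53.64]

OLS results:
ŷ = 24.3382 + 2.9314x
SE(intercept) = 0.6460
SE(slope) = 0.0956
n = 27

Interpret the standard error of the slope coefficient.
SE(slope) = 0.0956 measures the uncertainty in the estimated slope. The coefficient is estimated precisely (SE/|β̂₁| = 3.3%).

SE(β̂₁) = s / √Sxx, where s is the residual standard deviation and Sxx = Σ(x − x̄)². It is the yardstick for how far β̂₁ = 2.9314 could plausibly be from the true slope.

Relative precision:
- SE / |β̂₁| = 0.0956 / 2.9314 = 3.3%
- Rule of thumb (under 20%: precise; 20% to under 50%: moderately precise; 50% or more: imprecise) → precise

Link to the t-test: t = β̂₁ / SE(β̂₁) = 2.9314 / 0.0956 = 30.6632, the statistic for H₀: β₁ = 0.

What drives SE(β̂₁): more residual scatter → larger SE.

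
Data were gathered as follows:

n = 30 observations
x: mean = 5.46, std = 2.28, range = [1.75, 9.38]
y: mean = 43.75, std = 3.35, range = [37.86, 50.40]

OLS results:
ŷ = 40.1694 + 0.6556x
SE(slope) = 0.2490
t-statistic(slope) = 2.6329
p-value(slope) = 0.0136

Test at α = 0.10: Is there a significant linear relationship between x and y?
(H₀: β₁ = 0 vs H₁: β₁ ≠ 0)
Reject H₀: p-value = 0.0136 < α = 0.10. The linear relationship is significant at the 10% level.

Hypothesis test for the slope coefficient:

H₀: β₁ = 0 (no linear relationship)
H₁: β₁ ≠ 0 (linear relationship exists)

Test statistic: t = β̂₁ / SE(β̂₁) = 0.6556 / 0.2490 = 2.6329

With df = 28, the two-sided p-value for |t| = 2.6329 is 0.0136.

Decision rule: reject H₀ if p-value < α.
p-value = 0.0136 < α = 0.10 → reject H₀.

Conclusion: the linear association between x and y is significant at the 10% level.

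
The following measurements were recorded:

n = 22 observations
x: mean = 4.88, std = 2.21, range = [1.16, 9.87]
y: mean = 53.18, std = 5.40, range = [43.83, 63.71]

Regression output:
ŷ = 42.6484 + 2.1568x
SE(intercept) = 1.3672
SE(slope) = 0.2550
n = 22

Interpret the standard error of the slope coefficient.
SE(β̂₁) = 0.2550 is the estimated standard deviation of the slope estimate across repeated samples; relative to β̂₁ = 2.1568 that is 11.8%, a precise estimate.

SE(β̂₁) = 0.2550 says: if we drew many samples of n = 22 from the same population and refit each time, the fitted slopes would scatter with a standard deviation of roughly 0.2550 around the true β₁.

Relative precision:
- SE / |β̂₁| = 0.2550 / 2.1568 = 11.8%
- Rule of thumb (under 20%: precise; 20% to under 50%: moderately precise; 50% or more: imprecise) → precise

Link to the t-test: t = β̂₁ / SE(β̂₁) = 2.1568 / 0.2550 = 8.4580, the statistic for H₀: β₁ = 0.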